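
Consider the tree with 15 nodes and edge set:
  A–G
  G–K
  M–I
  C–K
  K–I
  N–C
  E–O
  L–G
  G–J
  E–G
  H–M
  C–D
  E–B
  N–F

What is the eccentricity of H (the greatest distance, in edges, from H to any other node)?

A farthest node from H is B (F, O also at distance 6).
The path H-M-I-K-G-E-B has 6 edges.

6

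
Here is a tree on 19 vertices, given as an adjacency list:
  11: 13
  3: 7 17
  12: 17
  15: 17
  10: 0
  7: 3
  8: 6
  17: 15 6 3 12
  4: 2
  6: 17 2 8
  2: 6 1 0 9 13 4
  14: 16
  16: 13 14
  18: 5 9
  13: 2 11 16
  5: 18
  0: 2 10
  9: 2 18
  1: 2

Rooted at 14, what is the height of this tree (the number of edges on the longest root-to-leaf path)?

7

7 sits deepest: 14-16-13-2-6-17-3-7 — 7 edges from the root.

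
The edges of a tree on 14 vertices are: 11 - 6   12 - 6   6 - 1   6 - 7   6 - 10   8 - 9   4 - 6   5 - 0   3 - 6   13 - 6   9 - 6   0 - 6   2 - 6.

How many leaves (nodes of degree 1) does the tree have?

11

Exactly 11 nodes have a single neighbour: 1, 2, 3, 4, 5, 7, 8, 10, 11, 12, 13.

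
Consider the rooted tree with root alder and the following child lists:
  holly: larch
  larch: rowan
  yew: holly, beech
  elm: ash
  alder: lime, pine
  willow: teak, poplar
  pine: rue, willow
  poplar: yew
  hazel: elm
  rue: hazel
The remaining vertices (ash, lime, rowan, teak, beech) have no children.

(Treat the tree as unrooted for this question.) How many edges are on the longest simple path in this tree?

10

A longest path is ash - elm - hazel - rue - pine - willow - poplar - yew - holly - larch - rowan, with 10 edges.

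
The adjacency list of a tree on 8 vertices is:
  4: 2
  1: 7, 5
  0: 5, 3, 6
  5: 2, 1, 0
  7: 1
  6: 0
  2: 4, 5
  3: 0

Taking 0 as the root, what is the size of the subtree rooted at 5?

5

Descendants of 5 (including itself): 5, 2, 1, 4, 7. That's 5.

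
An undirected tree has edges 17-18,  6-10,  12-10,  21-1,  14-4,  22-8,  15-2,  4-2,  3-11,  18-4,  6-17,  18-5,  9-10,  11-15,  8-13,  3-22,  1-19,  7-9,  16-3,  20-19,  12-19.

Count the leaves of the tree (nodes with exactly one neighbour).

Degree-1 nodes: 5, 7, 13, 14, 16, 20, 21 — 7 of them.

7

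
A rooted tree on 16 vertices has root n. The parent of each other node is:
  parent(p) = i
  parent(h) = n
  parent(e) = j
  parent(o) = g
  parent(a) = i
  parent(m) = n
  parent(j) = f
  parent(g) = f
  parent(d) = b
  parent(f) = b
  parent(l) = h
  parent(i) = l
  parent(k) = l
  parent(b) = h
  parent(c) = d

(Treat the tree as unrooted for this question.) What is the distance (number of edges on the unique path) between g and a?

g – f – b – h – l – i – a: 6 edges.

6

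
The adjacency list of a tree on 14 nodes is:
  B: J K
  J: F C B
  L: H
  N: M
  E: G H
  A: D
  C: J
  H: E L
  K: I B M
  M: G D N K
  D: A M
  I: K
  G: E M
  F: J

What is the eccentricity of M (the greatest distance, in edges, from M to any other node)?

4

Distances from M peak at 4, attained at C (F, L also at distance 4).
M-K-B-J-C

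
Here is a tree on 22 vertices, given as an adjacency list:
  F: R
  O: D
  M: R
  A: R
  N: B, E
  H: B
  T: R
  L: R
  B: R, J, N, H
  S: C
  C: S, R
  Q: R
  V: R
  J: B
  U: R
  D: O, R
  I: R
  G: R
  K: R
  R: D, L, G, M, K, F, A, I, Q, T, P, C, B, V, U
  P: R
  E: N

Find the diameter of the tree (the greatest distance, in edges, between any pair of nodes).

5

BFS from E reaches S last, at distance 5; BFS from S confirms no node is farther.
Path: E – N – B – R – C – S.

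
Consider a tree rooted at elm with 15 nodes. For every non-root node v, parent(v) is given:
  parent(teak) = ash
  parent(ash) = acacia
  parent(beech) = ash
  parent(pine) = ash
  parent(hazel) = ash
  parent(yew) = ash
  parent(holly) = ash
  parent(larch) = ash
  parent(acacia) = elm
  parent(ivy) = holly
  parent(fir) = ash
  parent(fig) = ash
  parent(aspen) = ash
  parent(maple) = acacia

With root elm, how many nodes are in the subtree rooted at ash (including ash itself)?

12

Descendants of ash (including itself): ash, beech, holly, fig, aspen, pine, fir, hazel, teak, larch, yew, ivy. That's 12.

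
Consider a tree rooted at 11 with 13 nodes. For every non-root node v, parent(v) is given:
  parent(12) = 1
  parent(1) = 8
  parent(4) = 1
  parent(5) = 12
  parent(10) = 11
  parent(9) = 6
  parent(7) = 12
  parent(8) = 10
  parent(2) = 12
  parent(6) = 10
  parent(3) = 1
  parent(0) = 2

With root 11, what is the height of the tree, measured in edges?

6

0 sits deepest: 11–10–8–1–12–2–0 — 6 edges from the root.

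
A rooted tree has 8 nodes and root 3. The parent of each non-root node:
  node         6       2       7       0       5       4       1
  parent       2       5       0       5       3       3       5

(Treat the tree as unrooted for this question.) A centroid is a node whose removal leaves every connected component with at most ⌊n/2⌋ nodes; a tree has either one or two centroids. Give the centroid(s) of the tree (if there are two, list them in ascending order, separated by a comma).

5

If 5 is removed the pieces have sizes 2, 2, 2, 1, all ≤ ⌊8/2⌋ = 4.
No neighbour of 5 does as well, so 5 is the unique centroid.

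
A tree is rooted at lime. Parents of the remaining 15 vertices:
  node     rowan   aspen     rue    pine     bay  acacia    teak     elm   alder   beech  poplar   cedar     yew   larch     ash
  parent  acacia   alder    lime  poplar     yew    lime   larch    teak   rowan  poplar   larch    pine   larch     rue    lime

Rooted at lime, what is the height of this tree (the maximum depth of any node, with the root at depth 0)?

5

The longest root-to-leaf path is lime–rue–larch–poplar–pine–cedar (5 edges).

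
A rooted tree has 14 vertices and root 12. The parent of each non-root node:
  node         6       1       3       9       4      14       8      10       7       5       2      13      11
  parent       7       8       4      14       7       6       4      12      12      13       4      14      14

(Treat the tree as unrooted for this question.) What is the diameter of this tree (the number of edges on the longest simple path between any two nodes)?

7

BFS from 5 reaches 1 last, at distance 7; BFS from 1 confirms no node is farther.
Path: 5 – 13 – 14 – 6 – 7 – 4 – 8 – 1.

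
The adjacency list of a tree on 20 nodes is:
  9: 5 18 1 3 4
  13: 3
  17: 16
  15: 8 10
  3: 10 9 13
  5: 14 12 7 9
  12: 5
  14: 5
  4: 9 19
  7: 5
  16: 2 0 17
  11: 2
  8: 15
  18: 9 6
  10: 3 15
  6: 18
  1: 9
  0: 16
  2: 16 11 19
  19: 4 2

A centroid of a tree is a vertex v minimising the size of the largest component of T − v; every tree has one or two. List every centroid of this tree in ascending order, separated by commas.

Delete 9: the remaining components have sizes 7, 5, 4, 2, 1. Max 7 ≤ 10, so 9 is a centroid.
Every other node leaves some component of size > 10, so the centroid is unique.

9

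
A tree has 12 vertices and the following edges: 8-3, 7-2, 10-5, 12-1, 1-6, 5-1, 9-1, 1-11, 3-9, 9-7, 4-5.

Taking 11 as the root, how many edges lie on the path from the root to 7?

11 – 1 – 9 – 7 — 3 edges.

3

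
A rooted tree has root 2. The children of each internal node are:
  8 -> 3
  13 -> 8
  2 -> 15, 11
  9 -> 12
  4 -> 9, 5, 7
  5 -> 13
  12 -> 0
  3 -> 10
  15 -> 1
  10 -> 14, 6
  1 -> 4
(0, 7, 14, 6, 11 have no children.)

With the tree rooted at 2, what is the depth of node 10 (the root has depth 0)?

8

Path from 2 to 10: 2 → 15 → 1 → 4 → 5 → 13 → 8 → 3 → 10, which has 8 edges.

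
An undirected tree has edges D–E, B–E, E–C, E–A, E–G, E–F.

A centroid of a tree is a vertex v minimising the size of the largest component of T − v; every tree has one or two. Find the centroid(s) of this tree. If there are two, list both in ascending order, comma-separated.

E

Delete E: the remaining components have sizes 1, 1, 1, 1, 1, 1. Max 1 ≤ 3, so E is a centroid.
Every other node leaves some component of size > 3, so the centroid is unique.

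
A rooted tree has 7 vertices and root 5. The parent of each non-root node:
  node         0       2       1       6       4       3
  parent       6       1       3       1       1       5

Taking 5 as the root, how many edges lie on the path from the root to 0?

4

Path from 5 to 0: 5 – 3 – 1 – 6 – 0, which has 4 edges.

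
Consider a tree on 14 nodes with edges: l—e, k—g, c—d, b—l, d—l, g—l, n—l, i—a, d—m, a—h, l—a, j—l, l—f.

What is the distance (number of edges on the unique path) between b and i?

b–l–a–i: 3 edges.

3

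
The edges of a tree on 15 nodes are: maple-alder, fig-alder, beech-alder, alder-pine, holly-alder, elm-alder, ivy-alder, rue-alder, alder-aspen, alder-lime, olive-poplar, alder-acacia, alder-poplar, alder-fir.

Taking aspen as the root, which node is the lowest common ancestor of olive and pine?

alder

Ancestors of olive (toward the root): olive, poplar, alder, aspen.
Ancestors of pine: pine, alder, aspen.
The deepest node appearing in both lists is alder.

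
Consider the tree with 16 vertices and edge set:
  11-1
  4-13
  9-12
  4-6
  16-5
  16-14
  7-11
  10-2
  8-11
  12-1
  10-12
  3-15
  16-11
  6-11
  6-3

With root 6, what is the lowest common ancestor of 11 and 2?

11's ancestor chain is 11, 6 and 2's is 2, 10, 12, 1, 11, 6; they first meet at 11.

11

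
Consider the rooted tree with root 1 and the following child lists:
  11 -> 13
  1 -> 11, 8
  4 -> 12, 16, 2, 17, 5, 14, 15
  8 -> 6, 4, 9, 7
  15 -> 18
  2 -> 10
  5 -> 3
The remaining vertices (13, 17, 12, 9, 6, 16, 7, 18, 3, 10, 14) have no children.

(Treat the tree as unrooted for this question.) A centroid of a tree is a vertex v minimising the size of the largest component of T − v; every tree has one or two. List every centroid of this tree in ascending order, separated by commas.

4

If 4 is removed the pieces have sizes 7, 2, 2, 2, 1, 1, 1, 1, all ≤ ⌊18/2⌋ = 9.
Every other node leaves some component of size > 9, so the centroid is unique.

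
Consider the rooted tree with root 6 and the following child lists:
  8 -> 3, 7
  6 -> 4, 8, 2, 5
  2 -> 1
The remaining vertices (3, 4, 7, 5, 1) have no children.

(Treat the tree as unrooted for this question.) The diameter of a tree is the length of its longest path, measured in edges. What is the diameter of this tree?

4

BFS from 3 reaches 1 last, at distance 4; BFS from 1 confirms no node is farther.
Path: 3 – 8 – 6 – 2 – 1.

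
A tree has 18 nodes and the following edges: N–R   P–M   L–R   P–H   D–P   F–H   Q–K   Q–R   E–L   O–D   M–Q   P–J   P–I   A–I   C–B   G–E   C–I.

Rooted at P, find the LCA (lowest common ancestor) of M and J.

Ancestors of M (toward the root): M, P.
Ancestors of J: J, P.
The deepest node appearing in both lists is P.

P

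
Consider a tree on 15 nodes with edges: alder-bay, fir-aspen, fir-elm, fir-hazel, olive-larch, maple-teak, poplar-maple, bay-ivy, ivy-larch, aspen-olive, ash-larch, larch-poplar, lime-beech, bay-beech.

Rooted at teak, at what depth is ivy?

Path from teak to ivy: teak–maple–poplar–larch–ivy, which has 4 edges.

4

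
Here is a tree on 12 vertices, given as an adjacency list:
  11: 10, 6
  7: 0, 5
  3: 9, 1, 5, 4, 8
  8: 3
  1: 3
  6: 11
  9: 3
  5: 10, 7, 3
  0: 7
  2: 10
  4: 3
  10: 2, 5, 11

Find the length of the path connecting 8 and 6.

5

Walking from 8: 8 - 3 - 5 - 10 - 11 - 6. Length 5.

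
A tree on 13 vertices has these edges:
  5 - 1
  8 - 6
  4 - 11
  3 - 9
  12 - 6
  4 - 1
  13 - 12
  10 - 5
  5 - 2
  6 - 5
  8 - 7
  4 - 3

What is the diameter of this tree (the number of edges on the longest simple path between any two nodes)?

BFS from 9 reaches 13 last, at distance 7; BFS from 13 confirms no node is farther.
Path: 9–3–4–1–5–6–12–13.

7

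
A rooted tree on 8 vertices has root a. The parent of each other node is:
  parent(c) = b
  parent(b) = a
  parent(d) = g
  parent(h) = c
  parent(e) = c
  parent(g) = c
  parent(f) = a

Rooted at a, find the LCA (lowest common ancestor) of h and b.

b

Ancestors of h (toward the root): h, c, b, a.
Ancestors of b: b, a.
The deepest node appearing in both lists is b.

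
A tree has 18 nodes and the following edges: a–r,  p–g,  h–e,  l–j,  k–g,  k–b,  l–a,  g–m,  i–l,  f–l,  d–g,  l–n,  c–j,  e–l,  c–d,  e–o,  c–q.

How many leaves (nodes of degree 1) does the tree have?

10

Exactly 10 nodes have a single neighbour: b, f, h, i, m, n, o, p, q, r.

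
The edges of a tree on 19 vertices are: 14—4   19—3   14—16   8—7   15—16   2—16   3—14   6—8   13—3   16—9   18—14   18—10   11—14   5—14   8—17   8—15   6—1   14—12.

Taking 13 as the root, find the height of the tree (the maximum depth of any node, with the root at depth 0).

7

1 sits deepest: 13-3-14-16-15-8-6-1 — 7 edges from the root.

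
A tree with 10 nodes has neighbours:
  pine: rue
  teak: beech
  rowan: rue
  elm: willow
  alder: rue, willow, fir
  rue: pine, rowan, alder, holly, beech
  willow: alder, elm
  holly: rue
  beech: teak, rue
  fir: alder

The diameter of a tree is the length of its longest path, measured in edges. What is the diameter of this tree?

5

Starting from teak, a farthest node is elm at distance 5.
One longest path: teak-beech-rue-alder-willow-elm.
So the diameter is 5.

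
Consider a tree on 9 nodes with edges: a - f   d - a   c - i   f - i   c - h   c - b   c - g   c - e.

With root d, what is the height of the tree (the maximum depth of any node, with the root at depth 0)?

The longest root-to-leaf path is d – a – f – i – c – b (5 edges).

5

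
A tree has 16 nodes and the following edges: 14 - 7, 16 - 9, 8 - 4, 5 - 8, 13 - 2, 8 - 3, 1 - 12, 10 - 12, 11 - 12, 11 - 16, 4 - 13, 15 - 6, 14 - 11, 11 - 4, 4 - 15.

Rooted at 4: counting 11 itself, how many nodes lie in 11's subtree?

8

11's subtree: {11, 12, 14, 16, 1, 10, 7, 9}, size 8.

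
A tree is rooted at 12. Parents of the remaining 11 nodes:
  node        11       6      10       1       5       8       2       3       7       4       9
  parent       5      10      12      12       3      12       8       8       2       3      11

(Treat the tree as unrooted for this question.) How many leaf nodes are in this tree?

Exactly 5 nodes have a single neighbour: 1, 4, 6, 7, 9.

5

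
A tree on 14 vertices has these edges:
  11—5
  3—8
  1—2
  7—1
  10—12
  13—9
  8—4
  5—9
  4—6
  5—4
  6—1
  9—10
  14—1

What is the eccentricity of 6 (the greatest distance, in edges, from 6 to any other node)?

5

A farthest node from 6 is 12.
The path 6 – 4 – 5 – 9 – 10 – 12 has 5 edges.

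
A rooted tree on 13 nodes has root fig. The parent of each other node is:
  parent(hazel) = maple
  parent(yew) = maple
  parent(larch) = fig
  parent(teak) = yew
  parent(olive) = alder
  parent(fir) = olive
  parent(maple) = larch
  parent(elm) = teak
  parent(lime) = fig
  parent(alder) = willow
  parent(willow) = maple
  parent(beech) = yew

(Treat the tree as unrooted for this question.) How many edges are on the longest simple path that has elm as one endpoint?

7

The node farthest from elm is fir, via elm–teak–yew–maple–willow–alder–olive–fir — 7 edges.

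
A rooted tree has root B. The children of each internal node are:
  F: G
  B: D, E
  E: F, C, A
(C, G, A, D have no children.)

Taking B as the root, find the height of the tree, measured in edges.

3

The longest root-to-leaf path is B – E – F – G (3 edges).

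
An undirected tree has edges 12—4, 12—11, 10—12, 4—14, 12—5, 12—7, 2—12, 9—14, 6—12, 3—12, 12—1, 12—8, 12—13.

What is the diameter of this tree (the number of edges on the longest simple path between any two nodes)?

4

A longest path is 9 – 14 – 4 – 12 – 6, with 4 edges.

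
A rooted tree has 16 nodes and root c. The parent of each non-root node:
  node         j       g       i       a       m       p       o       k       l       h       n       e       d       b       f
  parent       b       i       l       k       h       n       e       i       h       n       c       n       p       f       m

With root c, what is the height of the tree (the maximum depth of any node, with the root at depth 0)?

a sits deepest: c → n → h → l → i → k → a — 6 edges from the root.

6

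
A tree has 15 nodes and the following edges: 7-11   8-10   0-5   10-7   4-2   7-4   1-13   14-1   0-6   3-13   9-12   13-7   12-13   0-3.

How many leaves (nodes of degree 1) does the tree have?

7

Exactly 7 nodes have a single neighbour: 2, 5, 6, 8, 9, 11, 14.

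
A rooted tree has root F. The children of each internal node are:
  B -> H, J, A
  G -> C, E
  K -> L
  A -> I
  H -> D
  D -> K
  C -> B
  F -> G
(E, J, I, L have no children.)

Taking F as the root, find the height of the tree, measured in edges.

7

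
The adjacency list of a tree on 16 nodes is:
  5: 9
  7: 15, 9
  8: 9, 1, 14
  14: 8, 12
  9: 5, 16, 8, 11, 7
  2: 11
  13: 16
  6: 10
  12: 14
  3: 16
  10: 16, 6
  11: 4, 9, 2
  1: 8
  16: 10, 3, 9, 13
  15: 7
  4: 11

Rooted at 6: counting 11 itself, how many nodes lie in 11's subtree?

The subtree rooted at 11 contains: 11, 4, 2 — 3 nodes.

3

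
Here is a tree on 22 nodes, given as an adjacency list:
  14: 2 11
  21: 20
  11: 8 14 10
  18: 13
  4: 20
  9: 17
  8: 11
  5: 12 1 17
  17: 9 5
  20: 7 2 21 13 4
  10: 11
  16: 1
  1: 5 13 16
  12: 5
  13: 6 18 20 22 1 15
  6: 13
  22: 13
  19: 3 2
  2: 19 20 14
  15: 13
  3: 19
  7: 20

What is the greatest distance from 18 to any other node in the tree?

A farthest node from 18 is 8 (10 also at distance 6).
The path 18-13-20-2-14-11-8 has 6 edges.

6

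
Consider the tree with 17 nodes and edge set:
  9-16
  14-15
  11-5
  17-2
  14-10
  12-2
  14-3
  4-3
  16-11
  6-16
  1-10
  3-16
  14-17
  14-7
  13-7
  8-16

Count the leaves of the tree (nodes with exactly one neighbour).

Degree-1 nodes: 1, 4, 5, 6, 8, 9, 12, 13, 15 — 9 of them.

9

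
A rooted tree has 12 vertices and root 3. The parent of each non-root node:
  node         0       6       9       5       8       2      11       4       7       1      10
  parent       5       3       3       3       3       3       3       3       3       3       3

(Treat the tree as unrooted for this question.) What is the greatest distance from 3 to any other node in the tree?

Distances from 3 peak at 2, attained at 0.
3-5-0

2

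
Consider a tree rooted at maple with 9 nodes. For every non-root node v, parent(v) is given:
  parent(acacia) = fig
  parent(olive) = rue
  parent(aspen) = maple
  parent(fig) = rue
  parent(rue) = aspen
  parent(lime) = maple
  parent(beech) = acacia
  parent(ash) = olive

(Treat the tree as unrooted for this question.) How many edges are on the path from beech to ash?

5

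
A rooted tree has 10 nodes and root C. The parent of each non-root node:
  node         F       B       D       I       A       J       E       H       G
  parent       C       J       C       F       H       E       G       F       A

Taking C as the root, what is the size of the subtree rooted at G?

Descendants of G (including itself): G, E, J, B. That's 4.

4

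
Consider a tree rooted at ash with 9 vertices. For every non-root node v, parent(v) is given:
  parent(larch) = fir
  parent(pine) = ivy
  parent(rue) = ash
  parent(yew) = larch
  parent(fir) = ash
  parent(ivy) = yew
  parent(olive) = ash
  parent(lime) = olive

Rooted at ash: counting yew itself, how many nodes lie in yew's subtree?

yew's subtree: {yew, ivy, pine}, size 3.

3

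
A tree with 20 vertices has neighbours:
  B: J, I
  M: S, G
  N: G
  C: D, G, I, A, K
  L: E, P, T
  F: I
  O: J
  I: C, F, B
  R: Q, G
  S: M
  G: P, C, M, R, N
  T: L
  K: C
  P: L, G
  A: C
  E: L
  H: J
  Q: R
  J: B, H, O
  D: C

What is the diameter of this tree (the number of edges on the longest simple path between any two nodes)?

8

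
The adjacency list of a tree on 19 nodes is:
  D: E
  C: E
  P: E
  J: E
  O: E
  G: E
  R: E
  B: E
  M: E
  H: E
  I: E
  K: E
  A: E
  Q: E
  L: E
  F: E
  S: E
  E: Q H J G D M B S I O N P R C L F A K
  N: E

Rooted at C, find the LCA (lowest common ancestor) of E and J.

E

Ancestors of E (toward the root): E, C.
Ancestors of J: J, E, C.
The deepest node appearing in both lists is E.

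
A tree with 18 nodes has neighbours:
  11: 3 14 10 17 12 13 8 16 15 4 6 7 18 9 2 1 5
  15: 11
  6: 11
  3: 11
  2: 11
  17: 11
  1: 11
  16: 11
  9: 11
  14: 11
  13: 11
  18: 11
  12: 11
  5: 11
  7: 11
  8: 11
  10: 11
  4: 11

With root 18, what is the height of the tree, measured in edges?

A deepest node is 5, reached by 18 – 11 – 5.
That path has 2 edges, so the height is 2.

2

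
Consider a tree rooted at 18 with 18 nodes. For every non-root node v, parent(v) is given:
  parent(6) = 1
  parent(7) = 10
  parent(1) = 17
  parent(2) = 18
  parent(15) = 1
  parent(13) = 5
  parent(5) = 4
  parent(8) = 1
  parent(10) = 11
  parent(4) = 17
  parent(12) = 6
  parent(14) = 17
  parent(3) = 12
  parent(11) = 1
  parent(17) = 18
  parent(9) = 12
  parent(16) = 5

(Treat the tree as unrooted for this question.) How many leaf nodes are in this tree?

9

Degree-1 nodes: 2, 3, 7, 8, 9, 13, 14, 15, 16 — 9 of them.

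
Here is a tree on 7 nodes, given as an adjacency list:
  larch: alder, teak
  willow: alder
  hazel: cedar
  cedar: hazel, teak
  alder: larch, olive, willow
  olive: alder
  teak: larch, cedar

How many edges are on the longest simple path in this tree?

Starting from hazel, a farthest node is olive at distance 5.
One longest path: hazel – cedar – teak – larch – alder – olive.
So the diameter is 5.

5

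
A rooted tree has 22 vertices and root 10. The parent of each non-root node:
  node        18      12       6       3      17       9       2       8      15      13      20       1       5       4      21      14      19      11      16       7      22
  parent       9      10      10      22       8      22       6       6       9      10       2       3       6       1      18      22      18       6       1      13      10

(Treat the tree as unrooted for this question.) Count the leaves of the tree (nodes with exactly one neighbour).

The leaves are 4, 5, 7, 11, 12, 14, 15, 16, 17, 19, 20, 21.
That is 12 leaves.

12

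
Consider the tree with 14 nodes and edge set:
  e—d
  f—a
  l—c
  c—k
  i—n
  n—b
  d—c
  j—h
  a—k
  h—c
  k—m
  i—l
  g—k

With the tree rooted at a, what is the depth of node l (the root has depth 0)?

a–k–c–l — 3 edges.

3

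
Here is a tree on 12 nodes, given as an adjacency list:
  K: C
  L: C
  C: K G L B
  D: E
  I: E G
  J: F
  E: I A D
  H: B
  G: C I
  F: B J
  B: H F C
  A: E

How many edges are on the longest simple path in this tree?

7

A longest path is J-F-B-C-G-I-E-A, with 7 edges.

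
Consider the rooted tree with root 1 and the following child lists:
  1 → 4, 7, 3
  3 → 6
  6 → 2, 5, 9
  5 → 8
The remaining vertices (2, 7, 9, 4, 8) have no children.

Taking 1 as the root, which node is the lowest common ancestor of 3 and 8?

Path 3→root: 3 1; path 8→root: 8 5 6 3 1.
First common node: 3.

3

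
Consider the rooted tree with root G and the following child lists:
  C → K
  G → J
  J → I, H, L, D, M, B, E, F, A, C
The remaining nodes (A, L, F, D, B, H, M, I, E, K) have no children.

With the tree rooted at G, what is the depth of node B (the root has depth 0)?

2

Climbing from B to the root: B → J → G. That's 2 steps.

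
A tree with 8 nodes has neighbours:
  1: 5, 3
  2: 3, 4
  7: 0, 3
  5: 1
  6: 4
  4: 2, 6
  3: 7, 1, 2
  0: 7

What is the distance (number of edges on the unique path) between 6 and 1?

The path is 6 - 4 - 2 - 3 - 1, which has 4 edges.

4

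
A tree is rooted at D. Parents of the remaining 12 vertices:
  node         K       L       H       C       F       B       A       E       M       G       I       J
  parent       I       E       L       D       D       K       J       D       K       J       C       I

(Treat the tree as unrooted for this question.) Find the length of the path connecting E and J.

4

Walking from E: E – D – C – I – J. Length 4.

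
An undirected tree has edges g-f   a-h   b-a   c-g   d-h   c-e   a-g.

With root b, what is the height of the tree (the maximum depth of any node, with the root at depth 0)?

4

The longest root-to-leaf path is b → a → g → c → e (4 edges).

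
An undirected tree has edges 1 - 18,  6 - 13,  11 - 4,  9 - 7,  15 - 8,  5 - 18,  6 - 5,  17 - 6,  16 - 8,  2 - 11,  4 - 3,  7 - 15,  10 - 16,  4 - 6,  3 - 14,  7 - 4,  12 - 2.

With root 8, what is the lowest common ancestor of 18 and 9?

7

18's ancestor chain is 18, 5, 6, 4, 7, 15, 8 and 9's is 9, 7, 15, 8; they first meet at 7.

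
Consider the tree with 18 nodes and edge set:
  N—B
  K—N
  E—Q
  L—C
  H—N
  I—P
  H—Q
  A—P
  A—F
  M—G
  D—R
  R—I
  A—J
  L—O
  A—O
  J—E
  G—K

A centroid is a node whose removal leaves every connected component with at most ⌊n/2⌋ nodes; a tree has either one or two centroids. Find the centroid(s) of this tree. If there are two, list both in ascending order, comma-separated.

If A is removed the pieces have sizes 9, 4, 3, 1, all ≤ ⌊18/2⌋ = 9.
Its neighbour J also leaves a largest component of size 9, so both are centroids.

A, J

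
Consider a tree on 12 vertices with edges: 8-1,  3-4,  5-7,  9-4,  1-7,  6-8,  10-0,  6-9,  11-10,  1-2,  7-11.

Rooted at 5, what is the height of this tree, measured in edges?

The longest root-to-leaf path is 5 → 7 → 1 → 8 → 6 → 9 → 4 → 3 (7 edges).

7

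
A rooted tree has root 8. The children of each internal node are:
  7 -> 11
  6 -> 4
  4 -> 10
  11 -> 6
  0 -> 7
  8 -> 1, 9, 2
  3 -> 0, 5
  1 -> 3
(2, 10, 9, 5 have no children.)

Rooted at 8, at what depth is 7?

8 → 1 → 3 → 0 → 7 — 4 edges.

4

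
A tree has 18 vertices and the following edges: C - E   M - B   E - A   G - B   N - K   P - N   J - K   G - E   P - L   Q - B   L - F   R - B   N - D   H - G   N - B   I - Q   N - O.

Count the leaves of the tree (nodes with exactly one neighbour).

10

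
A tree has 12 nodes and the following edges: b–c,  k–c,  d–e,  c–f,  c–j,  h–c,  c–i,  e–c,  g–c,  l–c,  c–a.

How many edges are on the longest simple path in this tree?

3

Starting from d, a farthest node is h at distance 3.
One longest path: d – e – c – h.
So the diameter is 3.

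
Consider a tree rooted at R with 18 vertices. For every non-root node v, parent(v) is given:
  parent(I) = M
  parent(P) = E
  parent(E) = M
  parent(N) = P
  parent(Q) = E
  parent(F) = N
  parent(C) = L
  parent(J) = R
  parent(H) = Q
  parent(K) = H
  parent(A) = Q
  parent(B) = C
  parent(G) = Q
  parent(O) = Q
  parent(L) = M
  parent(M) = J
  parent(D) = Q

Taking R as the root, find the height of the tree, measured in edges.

F sits deepest: R-J-M-E-P-N-F — 6 edges from the root.

6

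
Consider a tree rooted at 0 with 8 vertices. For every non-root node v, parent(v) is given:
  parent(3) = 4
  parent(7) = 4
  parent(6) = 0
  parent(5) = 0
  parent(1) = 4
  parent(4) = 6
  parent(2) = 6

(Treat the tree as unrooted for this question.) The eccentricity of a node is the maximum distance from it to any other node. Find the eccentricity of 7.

The node farthest from 7 is 5, via 7 – 4 – 6 – 0 – 5 — 4 edges.

4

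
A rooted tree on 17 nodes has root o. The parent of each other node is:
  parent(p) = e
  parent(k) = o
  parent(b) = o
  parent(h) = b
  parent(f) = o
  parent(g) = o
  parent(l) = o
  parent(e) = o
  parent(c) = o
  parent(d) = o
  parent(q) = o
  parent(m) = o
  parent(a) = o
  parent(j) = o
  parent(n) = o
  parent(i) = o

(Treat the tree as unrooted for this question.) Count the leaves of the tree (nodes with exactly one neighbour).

The leaves are a, c, d, f, g, h, i, j, k, l, m, n, p, q.
That is 14 leaves.

14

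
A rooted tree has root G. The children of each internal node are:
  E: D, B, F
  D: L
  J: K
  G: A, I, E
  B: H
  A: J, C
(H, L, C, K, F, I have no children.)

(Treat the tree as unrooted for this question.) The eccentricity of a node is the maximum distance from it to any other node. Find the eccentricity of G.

Distances from G peak at 3, attained at L (H, K also at distance 3).
G–E–D–L

3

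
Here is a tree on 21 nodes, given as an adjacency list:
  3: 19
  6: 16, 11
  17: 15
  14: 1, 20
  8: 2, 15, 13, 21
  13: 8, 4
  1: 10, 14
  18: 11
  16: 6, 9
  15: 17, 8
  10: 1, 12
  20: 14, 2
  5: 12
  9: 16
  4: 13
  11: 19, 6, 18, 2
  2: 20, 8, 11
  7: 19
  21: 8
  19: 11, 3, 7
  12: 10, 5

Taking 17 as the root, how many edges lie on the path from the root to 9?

Path from 17 to 9: 17–15–8–2–11–6–16–9, which has 7 edges.

7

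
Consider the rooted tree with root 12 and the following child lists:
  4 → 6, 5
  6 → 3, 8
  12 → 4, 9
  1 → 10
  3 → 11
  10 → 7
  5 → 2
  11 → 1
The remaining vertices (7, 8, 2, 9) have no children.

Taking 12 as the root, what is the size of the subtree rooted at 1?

The subtree rooted at 1 contains: 1, 10, 7 — 3 nodes.

3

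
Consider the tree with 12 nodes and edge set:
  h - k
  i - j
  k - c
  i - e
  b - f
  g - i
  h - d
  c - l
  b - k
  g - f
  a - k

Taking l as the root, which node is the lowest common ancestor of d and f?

d's ancestor chain is d, h, k, c, l and f's is f, b, k, c, l; they first meet at k.

k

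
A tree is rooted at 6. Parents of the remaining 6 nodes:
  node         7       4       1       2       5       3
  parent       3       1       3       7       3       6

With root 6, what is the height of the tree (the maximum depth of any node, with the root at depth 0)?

A deepest node is 2, reached by 6 → 3 → 7 → 2.
That path has 3 edges, so the height is 3.

3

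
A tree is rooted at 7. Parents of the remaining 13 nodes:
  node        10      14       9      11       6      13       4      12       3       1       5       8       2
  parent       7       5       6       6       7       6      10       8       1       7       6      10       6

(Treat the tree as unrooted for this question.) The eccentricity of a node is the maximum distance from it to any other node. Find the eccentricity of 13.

5

A farthest node from 13 is 12.
The path 13–6–7–10–8–12 has 5 edges.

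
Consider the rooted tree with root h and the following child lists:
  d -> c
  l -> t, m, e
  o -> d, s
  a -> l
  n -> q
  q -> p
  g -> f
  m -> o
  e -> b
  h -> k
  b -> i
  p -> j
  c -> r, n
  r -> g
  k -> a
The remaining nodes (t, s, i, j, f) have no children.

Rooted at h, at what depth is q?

h – k – a – l – m – o – d – c – n – q — 9 edges.

9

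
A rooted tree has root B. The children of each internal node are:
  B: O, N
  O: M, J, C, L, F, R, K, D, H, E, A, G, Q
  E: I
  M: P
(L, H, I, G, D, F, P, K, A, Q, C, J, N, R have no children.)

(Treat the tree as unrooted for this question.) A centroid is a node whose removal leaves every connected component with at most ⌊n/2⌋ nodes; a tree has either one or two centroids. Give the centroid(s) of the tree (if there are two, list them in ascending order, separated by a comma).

If O is removed the pieces have sizes 2, 2, 2, 1, 1, 1, 1, 1, 1, 1, 1, 1, 1, 1, all ≤ ⌊18/2⌋ = 9.
No neighbour of O does as well, so O is the unique centroid.

O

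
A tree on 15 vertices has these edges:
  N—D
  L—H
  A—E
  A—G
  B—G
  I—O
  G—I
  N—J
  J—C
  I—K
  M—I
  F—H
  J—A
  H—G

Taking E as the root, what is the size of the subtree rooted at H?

3

Descendants of H (including itself): H, L, F. That's 3.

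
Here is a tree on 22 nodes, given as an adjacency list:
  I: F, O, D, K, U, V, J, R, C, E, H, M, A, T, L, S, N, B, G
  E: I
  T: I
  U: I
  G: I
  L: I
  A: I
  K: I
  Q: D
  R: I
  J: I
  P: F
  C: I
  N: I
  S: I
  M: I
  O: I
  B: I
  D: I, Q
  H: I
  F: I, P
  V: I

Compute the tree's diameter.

A longest path is Q - D - I - F - P, with 4 edges.

4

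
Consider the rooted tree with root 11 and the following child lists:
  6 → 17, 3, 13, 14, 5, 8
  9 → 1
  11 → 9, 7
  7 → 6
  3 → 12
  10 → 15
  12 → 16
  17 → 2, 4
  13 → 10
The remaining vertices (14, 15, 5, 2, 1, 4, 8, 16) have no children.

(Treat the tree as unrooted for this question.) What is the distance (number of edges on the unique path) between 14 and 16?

4

14 - 6 - 3 - 12 - 16: 4 edges.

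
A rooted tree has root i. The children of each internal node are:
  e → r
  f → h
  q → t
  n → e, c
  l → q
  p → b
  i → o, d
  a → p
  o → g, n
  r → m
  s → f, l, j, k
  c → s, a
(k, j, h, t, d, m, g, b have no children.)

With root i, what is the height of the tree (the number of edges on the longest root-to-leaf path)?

7

t sits deepest: i → o → n → c → s → l → q → t — 7 edges from the root.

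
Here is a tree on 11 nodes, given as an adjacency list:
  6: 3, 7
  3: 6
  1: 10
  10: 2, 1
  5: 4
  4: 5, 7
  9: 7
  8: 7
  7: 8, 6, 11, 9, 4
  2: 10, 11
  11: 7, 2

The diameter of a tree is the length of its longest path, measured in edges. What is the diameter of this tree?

6

Starting from 1, a farthest node is 3 at distance 6.
One longest path: 1–10–2–11–7–6–3.
So the diameter is 6.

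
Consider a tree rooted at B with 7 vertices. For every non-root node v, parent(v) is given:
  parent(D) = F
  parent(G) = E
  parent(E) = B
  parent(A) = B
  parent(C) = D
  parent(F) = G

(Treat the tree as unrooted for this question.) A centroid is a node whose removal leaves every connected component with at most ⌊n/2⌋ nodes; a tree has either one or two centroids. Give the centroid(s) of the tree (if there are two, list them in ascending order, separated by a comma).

G

Delete G: the remaining components have sizes 3, 3. Max 3 ≤ 3, so G is a centroid.
No neighbour of G does as well, so G is the unique centroid.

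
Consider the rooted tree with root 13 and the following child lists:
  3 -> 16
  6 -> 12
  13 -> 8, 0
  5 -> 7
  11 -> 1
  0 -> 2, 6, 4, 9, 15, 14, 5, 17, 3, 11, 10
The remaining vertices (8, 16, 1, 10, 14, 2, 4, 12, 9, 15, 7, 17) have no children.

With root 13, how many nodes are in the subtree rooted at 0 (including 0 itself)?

16

Descendants of 0 (including itself): 0, 6, 15, 3, 5, 4, 9, 11, 10, 17, 14, 2, 12, 16, 7, 1. That's 16.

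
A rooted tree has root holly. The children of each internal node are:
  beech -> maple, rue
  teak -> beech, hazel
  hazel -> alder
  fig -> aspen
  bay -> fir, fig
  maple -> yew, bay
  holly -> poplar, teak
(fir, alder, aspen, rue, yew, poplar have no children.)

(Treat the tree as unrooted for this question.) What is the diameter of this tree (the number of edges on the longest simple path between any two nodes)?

BFS from alder reaches aspen last, at distance 7; BFS from aspen confirms no node is farther.
Path: alder - hazel - teak - beech - maple - bay - fig - aspen.

7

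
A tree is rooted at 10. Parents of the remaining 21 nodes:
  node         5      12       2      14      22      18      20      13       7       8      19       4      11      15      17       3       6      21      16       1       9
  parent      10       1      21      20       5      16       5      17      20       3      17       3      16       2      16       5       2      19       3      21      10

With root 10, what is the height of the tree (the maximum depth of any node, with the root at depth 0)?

8

A deepest node is 12, reached by 10–5–3–16–17–19–21–1–12.
That path has 8 edges, so the height is 8.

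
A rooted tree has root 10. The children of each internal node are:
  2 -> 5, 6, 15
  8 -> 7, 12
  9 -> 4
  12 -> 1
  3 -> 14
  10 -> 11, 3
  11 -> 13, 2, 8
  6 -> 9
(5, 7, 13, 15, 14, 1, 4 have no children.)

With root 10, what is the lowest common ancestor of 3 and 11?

10

Ancestors of 3 (toward the root): 3, 10.
Ancestors of 11: 11, 10.
The deepest node appearing in both lists is 10.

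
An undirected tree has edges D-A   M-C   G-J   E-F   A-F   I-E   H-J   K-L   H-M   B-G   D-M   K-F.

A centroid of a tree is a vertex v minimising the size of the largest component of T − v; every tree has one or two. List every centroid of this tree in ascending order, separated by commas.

D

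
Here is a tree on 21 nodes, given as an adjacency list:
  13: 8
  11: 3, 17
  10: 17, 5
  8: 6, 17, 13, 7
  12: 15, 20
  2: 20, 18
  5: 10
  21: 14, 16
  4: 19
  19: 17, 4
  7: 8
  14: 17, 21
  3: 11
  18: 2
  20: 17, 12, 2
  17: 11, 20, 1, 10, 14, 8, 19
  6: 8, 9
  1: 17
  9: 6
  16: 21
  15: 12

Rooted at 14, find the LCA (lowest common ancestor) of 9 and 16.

14

Path 9→root: 9 6 8 17 14; path 16→root: 16 21 14.
First common node: 14.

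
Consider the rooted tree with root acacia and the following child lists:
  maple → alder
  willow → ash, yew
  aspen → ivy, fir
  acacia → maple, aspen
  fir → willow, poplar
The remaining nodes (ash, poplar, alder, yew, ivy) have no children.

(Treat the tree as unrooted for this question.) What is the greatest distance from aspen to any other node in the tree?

3

Distances from aspen peak at 3, attained at alder (ash, yew also at distance 3).
aspen – acacia – maple – alder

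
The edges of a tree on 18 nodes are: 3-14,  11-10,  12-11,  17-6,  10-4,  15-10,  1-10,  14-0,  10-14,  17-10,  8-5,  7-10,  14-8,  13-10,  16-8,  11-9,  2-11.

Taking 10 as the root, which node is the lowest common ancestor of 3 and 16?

Ancestors of 3 (toward the root): 3, 14, 10.
Ancestors of 16: 16, 8, 14, 10.
The deepest node appearing in both lists is 14.

14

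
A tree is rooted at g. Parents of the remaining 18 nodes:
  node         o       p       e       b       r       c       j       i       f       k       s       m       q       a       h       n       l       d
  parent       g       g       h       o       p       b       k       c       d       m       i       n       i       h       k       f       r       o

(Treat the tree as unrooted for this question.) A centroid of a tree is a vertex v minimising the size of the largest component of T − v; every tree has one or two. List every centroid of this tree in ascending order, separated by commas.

If o is removed the pieces have sizes 9, 5, 4, all ≤ ⌊19/2⌋ = 9.
No neighbour of o does as well, so o is the unique centroid.

o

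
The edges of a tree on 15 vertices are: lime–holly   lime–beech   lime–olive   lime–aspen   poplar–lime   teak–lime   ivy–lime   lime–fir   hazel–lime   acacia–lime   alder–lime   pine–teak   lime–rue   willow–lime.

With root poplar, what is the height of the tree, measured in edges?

pine sits deepest: poplar-lime-teak-pine — 3 edges from the root.

3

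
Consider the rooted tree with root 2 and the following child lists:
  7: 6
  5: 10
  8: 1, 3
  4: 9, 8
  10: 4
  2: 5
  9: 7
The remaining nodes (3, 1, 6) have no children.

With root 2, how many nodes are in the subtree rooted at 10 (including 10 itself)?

Descendants of 10 (including itself): 10, 4, 9, 8, 7, 1, 3, 6. That's 8.

8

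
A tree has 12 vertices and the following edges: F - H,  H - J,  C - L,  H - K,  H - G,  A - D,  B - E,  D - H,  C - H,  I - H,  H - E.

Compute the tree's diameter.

BFS from B reaches L last, at distance 4; BFS from L confirms no node is farther.
Path: B–E–H–C–L.

4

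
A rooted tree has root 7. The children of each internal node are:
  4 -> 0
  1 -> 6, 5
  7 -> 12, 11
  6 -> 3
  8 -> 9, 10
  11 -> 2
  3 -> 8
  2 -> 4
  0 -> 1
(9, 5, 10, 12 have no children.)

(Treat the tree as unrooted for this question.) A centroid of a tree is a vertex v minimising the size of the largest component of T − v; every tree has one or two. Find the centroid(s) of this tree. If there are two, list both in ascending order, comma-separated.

1

If 1 is removed the pieces have sizes 6, 5, 1, all ≤ ⌊13/2⌋ = 6.
Every other node leaves some component of size > 6, so the centroid is unique.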